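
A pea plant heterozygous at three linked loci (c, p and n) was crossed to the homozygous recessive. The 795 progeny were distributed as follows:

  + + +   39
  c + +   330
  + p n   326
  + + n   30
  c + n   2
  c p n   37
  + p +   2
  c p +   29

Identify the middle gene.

n

The two most frequent reciprocal classes, + p n and c + +, are the parental types, so the F1 was + p n / c + +.
The two rarest classes, + p + and c + n, are the double crossovers. Comparing them with the parentals, only the n allele has switched, so n is the middle locus and the order is p – n – c.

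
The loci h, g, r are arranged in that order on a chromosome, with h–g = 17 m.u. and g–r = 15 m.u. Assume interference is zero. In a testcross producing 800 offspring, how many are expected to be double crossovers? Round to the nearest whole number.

20

Map distances give recombination frequencies of 0.170 and 0.150 for the two intervals.
With no interference, expected double-crossover frequency = 0.170 × 0.150 = 0.02550.
Expected number = 0.02550 × 800 = 20.40 ≈ 20.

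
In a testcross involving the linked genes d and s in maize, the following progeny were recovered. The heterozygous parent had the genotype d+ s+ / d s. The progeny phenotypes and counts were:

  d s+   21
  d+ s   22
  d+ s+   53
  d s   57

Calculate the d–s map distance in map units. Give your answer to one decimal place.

28.1 map units

The recombinant classes are d+ s and d s+: 22 + 21 = 43.
Recombination frequency = 43/153 = 0.2810 ≈ 28.1%, i.e. 28.1 map units.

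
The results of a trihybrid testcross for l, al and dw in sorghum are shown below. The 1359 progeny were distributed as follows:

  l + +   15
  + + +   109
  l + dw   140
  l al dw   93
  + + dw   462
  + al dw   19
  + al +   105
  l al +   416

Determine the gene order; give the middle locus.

The two most frequent reciprocal classes, l al + and + + dw, are the parental types, so the F1 was l al + / + + dw.
The two rarest classes, l + + and + al dw, are the double crossovers. Comparing them with the parentals, only the al allele has switched, so al is the middle locus and the order is dw – al – l.

al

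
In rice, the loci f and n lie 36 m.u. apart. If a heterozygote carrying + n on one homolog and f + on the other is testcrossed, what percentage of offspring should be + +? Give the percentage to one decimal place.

18.0%

A map distance of 36 m.u. corresponds to a recombination frequency of 0.360.
The F1 is + n / f +, so + + is a recombinant gamete class with expected frequency r/2 = 0.360/2 = 0.1800.
That is 0.1800 = 18.0% of the progeny.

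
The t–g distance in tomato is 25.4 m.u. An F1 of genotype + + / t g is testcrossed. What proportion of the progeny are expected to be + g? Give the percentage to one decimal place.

12.7%

A map distance of 25.4 m.u. corresponds to a recombination frequency of 0.254.
The F1 is + + / t g, so + g is a recombinant gamete class with expected frequency r/2 = 0.254/2 = 0.1270.
That is 0.1270 = 12.7% of the progeny.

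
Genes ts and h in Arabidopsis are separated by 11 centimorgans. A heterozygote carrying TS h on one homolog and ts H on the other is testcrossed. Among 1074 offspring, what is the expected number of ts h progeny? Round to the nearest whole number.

59

A map distance of 11 centimorgans corresponds to a recombination frequency of 0.110.
The F1 is TS h / ts H, so ts h is a recombinant gamete class with expected frequency r/2 = 0.110/2 = 0.0550.
Expected number = 0.0550 × 1074 = 59.07 ≈ 59.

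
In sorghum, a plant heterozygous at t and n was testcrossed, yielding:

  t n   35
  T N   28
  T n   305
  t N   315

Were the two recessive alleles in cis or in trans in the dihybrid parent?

trans

The two most frequent classes are T n (305) and t N (315); these are the parental (non-recombinant) types.
So the F1 carried T n on one chromosome and t N on the other — the recessive alleles are on opposite chromosomes (trans / repulsion).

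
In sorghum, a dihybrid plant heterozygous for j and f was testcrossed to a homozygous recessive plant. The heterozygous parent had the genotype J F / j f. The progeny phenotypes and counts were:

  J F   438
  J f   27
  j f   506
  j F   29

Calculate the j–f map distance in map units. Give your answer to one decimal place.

The recombinant classes are J f and j F: 27 + 29 = 56.
Recombination frequency = 56/1000 = 0.0560 ≈ 5.6%, i.e. 5.6 map units.

5.6 map units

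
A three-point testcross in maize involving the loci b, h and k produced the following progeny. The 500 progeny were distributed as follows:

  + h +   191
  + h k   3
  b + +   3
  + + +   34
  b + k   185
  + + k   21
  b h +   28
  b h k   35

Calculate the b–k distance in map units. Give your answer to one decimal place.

11.0 map units

The two most frequent reciprocal classes, b + k and + h +, are the parental types, so the F1 was b + k / + h +.
The two rarest classes, b + + and + h k, are the double crossovers. Comparing them with the parentals, only the k allele has switched, so k is the middle locus and the order is h – k – b.
Crossovers in the k–b interval produce the single-crossover classes + + k and b h + (21 + 28 = 49) plus the double crossovers (6).
RF(k–b) = (49 + 6) / 500 = 55/500 = 0.1100 → 11.0 map units.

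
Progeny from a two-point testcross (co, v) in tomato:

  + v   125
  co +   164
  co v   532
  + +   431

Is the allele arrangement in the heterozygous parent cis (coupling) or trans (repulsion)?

The two most frequent classes are + + (431) and co v (532); these are the parental (non-recombinant) types.
So the F1 carried + + on one chromosome and co v on the other — the recessive alleles are on the same chromosome (cis / coupling).

cis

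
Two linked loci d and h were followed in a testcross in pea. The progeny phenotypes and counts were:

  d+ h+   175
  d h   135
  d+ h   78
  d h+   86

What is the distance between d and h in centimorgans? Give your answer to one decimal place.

The two most frequent classes, d+ h+ (175) and d h (135), are the parental types, so the F1 was d+ h+ / d h.
The recombinant classes are d+ h and d h+: 78 + 86 = 164.
Recombination frequency = 164/474 = 0.3460 ≈ 34.6%, i.e. 34.6 centimorgans.

34.6 centimorgans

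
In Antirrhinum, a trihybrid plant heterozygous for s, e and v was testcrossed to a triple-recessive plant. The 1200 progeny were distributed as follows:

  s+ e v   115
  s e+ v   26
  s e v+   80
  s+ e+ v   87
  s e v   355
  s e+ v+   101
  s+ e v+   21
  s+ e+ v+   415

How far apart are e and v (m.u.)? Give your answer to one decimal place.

17.8 m.u.

The two most frequent reciprocal classes, s e v and s+ e+ v+, are the parental types, so the F1 was s e v / s+ e+ v+.
The two rarest classes, s e+ v and s+ e v+, are the double crossovers. Comparing them with the parentals, only the e allele has switched, so e is the middle locus and the order is v – e – s.
Crossovers in the v–e interval produce the single-crossover classes s e v+ and s+ e+ v (80 + 87 = 167) plus the double crossovers (47).
RF(v–e) = (167 + 47) / 1200 = 214/1200 = 0.1783 → 17.8 m.u.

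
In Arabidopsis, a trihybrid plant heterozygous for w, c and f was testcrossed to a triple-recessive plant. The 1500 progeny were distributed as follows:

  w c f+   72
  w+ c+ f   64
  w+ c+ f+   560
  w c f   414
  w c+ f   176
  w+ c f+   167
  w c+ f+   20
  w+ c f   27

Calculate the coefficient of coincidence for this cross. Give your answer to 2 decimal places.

The two most frequent reciprocal classes, w c f and w+ c+ f+, are the parental types, so the F1 was w c f / w+ c+ f+.
The two rarest classes, w+ c f and w c+ f+, are the double crossovers. Comparing them with the parentals, only the w allele has switched, so w is the middle locus and the order is c – w – f.
c–w: (343 + 47)/1500 = 0.2600; w–f: (136 + 47)/1500 = 0.1220.
Expected DCO frequency = 0.2600 × 0.1220 ≈ 0.03172; observed = 47/1500 ≈ 0.03133.
Coefficient of coincidence = 0.03133/0.03172 ≈ 0.99.

0.99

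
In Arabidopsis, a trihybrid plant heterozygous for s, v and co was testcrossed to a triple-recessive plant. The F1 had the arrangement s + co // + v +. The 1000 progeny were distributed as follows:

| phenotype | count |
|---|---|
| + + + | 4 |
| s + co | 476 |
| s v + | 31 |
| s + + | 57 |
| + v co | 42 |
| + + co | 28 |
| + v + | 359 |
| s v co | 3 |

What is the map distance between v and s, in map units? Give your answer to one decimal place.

6.6 map units

The two rarest classes, s v co and + + +, are the double crossovers. Comparing them with the parentals, only the v allele has switched, so v is the middle locus and the order is s – v – co.
Crossovers in the s–v interval produce the single-crossover classes + + co and s v + (28 + 31 = 59) plus the double crossovers (7).
RF(s–v) = (59 + 7) / 1000 = 66/1000 = 0.0660 → 6.6 map units.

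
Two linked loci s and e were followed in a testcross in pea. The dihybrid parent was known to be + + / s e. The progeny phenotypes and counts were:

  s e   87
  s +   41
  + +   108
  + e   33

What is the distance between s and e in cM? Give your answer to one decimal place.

27.5 cM

The recombinant classes are + e and s +: 33 + 41 = 74.
Recombination frequency = 74/269 = 0.2751 ≈ 27.5%, i.e. 27.5 cM.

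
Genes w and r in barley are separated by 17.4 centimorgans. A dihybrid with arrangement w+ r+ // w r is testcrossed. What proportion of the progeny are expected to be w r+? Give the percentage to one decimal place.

A map distance of 17.4 centimorgans corresponds to a recombination frequency of 0.174.
The F1 is w+ r+ / w r, so w r+ is a recombinant gamete class with expected frequency r/2 = 0.174/2 = 0.0870.
That is 0.0870 = 8.7% of the progeny.

8.7%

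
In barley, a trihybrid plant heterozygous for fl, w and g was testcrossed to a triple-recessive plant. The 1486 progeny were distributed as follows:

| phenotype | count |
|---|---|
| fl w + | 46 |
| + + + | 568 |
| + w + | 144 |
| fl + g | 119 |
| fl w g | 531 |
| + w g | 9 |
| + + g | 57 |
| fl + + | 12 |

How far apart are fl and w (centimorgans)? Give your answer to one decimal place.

The two most frequent reciprocal classes, fl w g and + + +, are the parental types, so the F1 was fl w g / + + +.
The two rarest classes, + w g and fl + +, are the double crossovers. Comparing them with the parentals, only the fl allele has switched, so fl is the middle locus and the order is g – fl – w.
Crossovers in the fl–w interval produce the single-crossover classes fl + g and + w + (119 + 144 = 263) plus the double crossovers (21).
RF(fl–w) = (263 + 21) / 1486 = 284/1486 = 0.1911 → 19.1 centimorgans.

19.1 centimorgans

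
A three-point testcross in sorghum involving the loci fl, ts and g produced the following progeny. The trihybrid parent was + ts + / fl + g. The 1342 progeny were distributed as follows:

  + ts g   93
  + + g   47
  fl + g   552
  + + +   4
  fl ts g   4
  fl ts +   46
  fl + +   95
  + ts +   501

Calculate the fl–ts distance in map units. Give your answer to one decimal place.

7.5 map units

The two rarest classes, + + + and fl ts g, are the double crossovers. Comparing them with the parentals, only the ts allele has switched, so ts is the middle locus and the order is fl – ts – g.
Crossovers in the fl–ts interval produce the single-crossover classes fl ts + and + + g (46 + 47 = 93) plus the double crossovers (8).
RF(fl–ts) = (93 + 8) / 1342 = 101/1342 = 0.0753 → 7.5 map units.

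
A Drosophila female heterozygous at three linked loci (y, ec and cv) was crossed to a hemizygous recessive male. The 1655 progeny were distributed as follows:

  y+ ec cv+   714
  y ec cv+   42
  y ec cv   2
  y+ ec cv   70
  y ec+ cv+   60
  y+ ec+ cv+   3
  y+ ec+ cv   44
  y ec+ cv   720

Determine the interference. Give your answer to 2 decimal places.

0.33

The two most frequent reciprocal classes, y ec+ cv and y+ ec cv+, are the parental types, so the F1 was y ec+ cv / y+ ec cv+.
The two rarest classes, y ec cv and y+ ec+ cv+, are the double crossovers. Comparing them with the parentals, only the ec allele has switched, so ec is the middle locus and the order is cv – ec – y.
cv–ec: (130 + 5)/1655 = 0.0816; ec–y: (86 + 5)/1655 = 0.0550.
Expected DCO frequency = 0.0816 × 0.0550 ≈ 0.00449; observed = 5/1655 ≈ 0.00302.
Coefficient of coincidence = 0.00302/0.00449 ≈ 0.67; interference = 1 − 0.67 = 0.33.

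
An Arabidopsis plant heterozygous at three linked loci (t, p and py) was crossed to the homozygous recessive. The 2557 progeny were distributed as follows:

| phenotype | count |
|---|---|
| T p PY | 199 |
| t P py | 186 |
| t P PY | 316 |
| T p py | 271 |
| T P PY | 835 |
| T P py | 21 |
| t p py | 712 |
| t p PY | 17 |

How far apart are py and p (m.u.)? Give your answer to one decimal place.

The two most frequent reciprocal classes, t p py and T P PY, are the parental types, so the F1 was t p py / T P PY.
The two rarest classes, t p PY and T P py, are the double crossovers. Comparing them with the parentals, only the py allele has switched, so py is the middle locus and the order is t – py – p.
Crossovers in the py–p interval produce the single-crossover classes t P py and T p PY (186 + 199 = 385) plus the double crossovers (38).
RF(py–p) = (385 + 38) / 2557 = 423/2557 = 0.1654 → 16.5 m.u.

16.5 m.u.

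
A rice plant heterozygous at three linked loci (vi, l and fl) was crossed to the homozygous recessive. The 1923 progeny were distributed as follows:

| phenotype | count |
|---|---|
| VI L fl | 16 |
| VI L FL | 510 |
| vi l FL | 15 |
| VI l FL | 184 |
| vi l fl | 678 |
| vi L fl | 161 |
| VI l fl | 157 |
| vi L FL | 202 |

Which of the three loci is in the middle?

The two most frequent reciprocal classes, vi l fl and VI L FL, are the parental types, so the F1 was vi l fl / VI L FL.
The two rarest classes, vi l FL and VI L fl, are the double crossovers. Comparing them with the parentals, only the fl allele has switched, so fl is the middle locus and the order is vi – fl – l.

fl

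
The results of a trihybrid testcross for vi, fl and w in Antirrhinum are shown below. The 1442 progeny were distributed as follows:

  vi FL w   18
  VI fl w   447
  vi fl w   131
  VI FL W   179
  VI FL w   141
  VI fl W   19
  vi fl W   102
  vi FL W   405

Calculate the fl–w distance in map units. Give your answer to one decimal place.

19.4 map units

The two most frequent reciprocal classes, VI fl w and vi FL W, are the parental types, so the F1 was VI fl w / vi FL W.
The two rarest classes, VI fl W and vi FL w, are the double crossovers. Comparing them with the parentals, only the w allele has switched, so w is the middle locus and the order is vi – w – fl.
Crossovers in the w–fl interval produce the single-crossover classes VI FL w and vi fl W (141 + 102 = 243) plus the double crossovers (37).
RF(w–fl) = (243 + 37) / 1442 = 280/1442 = 0.1942 → 19.4 map units.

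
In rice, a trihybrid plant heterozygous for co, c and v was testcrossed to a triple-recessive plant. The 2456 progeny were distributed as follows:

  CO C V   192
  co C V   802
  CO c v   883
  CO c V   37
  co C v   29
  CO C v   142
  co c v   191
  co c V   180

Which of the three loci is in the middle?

The two most frequent reciprocal classes, co C V and CO c v, are the parental types, so the F1 was co C V / CO c v.
The two rarest classes, co C v and CO c V, are the double crossovers. Comparing them with the parentals, only the v allele has switched, so v is the middle locus and the order is co – v – c.

v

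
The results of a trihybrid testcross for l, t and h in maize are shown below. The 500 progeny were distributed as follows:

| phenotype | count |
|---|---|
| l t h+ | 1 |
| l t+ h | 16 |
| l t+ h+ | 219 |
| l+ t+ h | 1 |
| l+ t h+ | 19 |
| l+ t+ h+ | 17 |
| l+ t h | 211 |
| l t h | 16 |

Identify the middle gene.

The two most frequent reciprocal classes, l+ t h and l t+ h+, are the parental types, so the F1 was l+ t h / l t+ h+.
The two rarest classes, l+ t+ h and l t h+, are the double crossovers. Comparing them with the parentals, only the t allele has switched, so t is the middle locus and the order is h – t – l.

t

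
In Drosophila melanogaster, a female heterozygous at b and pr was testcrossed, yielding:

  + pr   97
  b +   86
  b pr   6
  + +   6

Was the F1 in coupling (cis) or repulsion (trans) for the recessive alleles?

The two most frequent classes are + pr (97) and b + (86); these are the parental (non-recombinant) types.
So the F1 carried + pr on one chromosome and b + on the other — the recessive alleles are on opposite chromosomes (trans / repulsion).

trans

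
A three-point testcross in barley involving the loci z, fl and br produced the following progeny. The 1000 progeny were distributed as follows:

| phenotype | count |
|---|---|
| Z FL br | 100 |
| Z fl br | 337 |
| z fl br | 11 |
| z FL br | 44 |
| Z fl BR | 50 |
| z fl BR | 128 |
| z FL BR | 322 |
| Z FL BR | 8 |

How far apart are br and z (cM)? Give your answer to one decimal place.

11.3 cM

The two most frequent reciprocal classes, Z fl br and z FL BR, are the parental types, so the F1 was Z fl br / z FL BR.
The two rarest classes, z fl br and Z FL BR, are the double crossovers. Comparing them with the parentals, only the z allele has switched, so z is the middle locus and the order is br – z – fl.
Crossovers in the br–z interval produce the single-crossover classes Z fl BR and z FL br (50 + 44 = 94) plus the double crossovers (19).
RF(br–z) = (94 + 19) / 1000 = 113/1000 = 0.1130 → 11.3 cM.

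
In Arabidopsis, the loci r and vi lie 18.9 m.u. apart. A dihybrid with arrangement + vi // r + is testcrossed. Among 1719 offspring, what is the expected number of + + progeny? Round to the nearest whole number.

A map distance of 18.9 m.u. corresponds to a recombination frequency of 0.189.
The F1 is + vi / r +, so + + is a recombinant gamete class with expected frequency r/2 = 0.189/2 = 0.0945.
Expected number = 0.0945 × 1719 = 162.45 ≈ 162.

162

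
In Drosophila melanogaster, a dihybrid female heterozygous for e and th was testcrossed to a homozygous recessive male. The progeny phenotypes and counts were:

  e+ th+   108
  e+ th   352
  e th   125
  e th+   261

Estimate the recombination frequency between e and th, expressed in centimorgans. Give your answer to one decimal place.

The two most frequent classes, e+ th (352) and e th+ (261), are the parental types, so the F1 was e+ th / e th+.
The recombinant classes are e+ th+ and e th: 108 + 125 = 233.
Recombination frequency = 233/846 = 0.2754 ≈ 27.5%, i.e. 27.5 centimorgans.

27.5 centimorgans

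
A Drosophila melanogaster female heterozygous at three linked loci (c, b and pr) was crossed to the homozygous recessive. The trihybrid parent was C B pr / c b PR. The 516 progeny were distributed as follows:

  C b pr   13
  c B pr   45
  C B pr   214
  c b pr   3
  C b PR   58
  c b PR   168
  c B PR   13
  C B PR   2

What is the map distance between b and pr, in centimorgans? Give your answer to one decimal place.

The two rarest classes, C B PR and c b pr, are the double crossovers. Comparing them with the parentals, only the pr allele has switched, so pr is the middle locus and the order is b – pr – c.
Crossovers in the b–pr interval produce the single-crossover classes C b pr and c B PR (13 + 13 = 26) plus the double crossovers (5).
RF(b–pr) = (26 + 5) / 516 = 31/516 = 0.0601 → 6.0 centimorgans.

6.0 centimorgans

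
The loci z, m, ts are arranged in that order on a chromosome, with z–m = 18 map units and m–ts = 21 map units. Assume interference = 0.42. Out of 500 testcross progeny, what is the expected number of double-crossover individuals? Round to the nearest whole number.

Map distances give recombination frequencies of 0.180 and 0.210 for the two intervals.
With interference 0.42 (so coincidence = 0.58), expected double-crossover frequency = 0.180 × 0.210 × 0.58 = 0.02192.
Expected number = 0.02192 × 500 = 10.96 ≈ 11.

11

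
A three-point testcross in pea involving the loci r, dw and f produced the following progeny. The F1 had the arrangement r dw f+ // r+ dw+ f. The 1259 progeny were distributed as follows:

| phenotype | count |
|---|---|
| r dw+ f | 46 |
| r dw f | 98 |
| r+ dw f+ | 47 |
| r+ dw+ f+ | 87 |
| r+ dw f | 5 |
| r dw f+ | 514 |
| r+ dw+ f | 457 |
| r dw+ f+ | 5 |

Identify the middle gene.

dw

The two rarest classes, r dw+ f+ and r+ dw f, are the double crossovers. Comparing them with the parentals, only the dw allele has switched, so dw is the middle locus and the order is r – dw – f.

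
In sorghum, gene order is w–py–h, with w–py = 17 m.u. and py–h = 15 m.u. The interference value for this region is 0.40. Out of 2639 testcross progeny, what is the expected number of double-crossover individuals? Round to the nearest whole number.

Map distances give recombination frequencies of 0.170 and 0.150 for the two intervals.
With interference 0.40 (so coincidence = 0.60), expected double-crossover frequency = 0.170 × 0.150 × 0.60 = 0.01530.
Expected number = 0.01530 × 2639 = 40.38 ≈ 40.

40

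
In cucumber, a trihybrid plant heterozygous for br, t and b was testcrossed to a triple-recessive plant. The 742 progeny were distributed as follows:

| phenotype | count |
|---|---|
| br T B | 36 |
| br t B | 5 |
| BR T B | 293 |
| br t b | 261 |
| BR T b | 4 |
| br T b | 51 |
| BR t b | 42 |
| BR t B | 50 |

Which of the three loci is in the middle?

b

The two most frequent reciprocal classes, BR T B and br t b, are the parental types, so the F1 was BR T B / br t b.
The two rarest classes, BR T b and br t B, are the double crossovers. Comparing them with the parentals, only the b allele has switched, so b is the middle locus and the order is br – b – t.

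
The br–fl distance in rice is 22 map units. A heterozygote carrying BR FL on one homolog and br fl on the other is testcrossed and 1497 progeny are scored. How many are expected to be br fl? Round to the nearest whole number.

584

A map distance of 22 map units corresponds to a recombination frequency of 0.220.
The F1 is BR FL / br fl, so br fl is a parental gamete class with expected frequency (1 − r)/2 = 0.780/2 = 0.3900.
Expected number = 0.3900 × 1497 = 583.83 ≈ 584.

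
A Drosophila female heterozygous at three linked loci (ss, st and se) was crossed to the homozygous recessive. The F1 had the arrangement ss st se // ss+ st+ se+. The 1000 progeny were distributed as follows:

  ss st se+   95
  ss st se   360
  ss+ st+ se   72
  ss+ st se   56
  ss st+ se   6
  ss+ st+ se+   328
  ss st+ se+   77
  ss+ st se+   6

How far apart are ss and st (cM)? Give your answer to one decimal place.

The two rarest classes, ss st+ se and ss+ st se+, are the double crossovers. Comparing them with the parentals, only the st allele has switched, so st is the middle locus and the order is se – st – ss.
Crossovers in the st–ss interval produce the single-crossover classes ss+ st se and ss st+ se+ (56 + 77 = 133) plus the double crossovers (12).
RF(st–ss) = (133 + 12) / 1000 = 145/1000 = 0.1450 → 14.5 cM.

14.5 cM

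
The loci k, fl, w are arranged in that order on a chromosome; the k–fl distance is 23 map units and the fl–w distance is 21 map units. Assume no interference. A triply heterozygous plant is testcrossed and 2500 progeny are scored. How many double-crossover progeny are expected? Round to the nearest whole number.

121

Map distances give recombination frequencies of 0.230 and 0.210 for the two intervals.
With no interference, expected double-crossover frequency = 0.230 × 0.210 = 0.04830.
Expected number = 0.04830 × 2500 = 120.75 ≈ 121.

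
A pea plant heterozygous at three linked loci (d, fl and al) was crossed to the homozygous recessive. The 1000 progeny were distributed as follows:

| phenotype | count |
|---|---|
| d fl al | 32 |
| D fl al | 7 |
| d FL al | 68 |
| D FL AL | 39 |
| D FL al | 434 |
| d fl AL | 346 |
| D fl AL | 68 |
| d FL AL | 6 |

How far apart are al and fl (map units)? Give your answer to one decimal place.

The two most frequent reciprocal classes, D FL al and d fl AL, are the parental types, so the F1 was D FL al / d fl AL.
The two rarest classes, D fl al and d FL AL, are the double crossovers. Comparing them with the parentals, only the fl allele has switched, so fl is the middle locus and the order is d – fl – al.
Crossovers in the fl–al interval produce the single-crossover classes D FL AL and d fl al (39 + 32 = 71) plus the double crossovers (13).
RF(fl–al) = (71 + 13) / 1000 = 84/1000 = 0.0840 → 8.4 map units.

8.4 map units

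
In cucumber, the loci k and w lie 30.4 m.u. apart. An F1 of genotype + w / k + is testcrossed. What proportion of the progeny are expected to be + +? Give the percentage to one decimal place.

15.2%

A map distance of 30.4 m.u. corresponds to a recombination frequency of 0.304.
The F1 is + w / k +, so + + is a recombinant gamete class with expected frequency r/2 = 0.304/2 = 0.1520.
That is 0.1520 = 15.2% of the progeny.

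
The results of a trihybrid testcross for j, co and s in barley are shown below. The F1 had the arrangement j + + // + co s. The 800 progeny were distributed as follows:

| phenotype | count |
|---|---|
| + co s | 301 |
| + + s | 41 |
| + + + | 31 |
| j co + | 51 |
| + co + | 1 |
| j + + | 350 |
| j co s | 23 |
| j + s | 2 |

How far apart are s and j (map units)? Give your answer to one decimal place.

7.1 map units

The two rarest classes, j + s and + co +, are the double crossovers. Comparing them with the parentals, only the s allele has switched, so s is the middle locus and the order is co – s – j.
Crossovers in the s–j interval produce the single-crossover classes + + + and j co s (31 + 23 = 54) plus the double crossovers (3).
RF(s–j) = (54 + 3) / 800 = 57/800 = 0.0712 → 7.1 map units.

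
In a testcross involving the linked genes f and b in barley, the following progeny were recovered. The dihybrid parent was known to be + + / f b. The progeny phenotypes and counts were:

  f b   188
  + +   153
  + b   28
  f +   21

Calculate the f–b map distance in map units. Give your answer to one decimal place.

12.6 map units

The recombinant classes are + b and f +: 28 + 21 = 49.
Recombination frequency = 49/390 = 0.1256 ≈ 12.6%, i.e. 12.6 map units.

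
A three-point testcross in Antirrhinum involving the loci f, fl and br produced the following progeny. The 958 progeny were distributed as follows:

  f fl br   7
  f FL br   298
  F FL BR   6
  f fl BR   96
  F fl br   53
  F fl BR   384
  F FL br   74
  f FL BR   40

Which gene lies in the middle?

The two most frequent reciprocal classes, f FL br and F fl BR, are the parental types, so the F1 was f FL br / F fl BR.
The two rarest classes, f fl br and F FL BR, are the double crossovers. Comparing them with the parentals, only the fl allele has switched, so fl is the middle locus and the order is f – fl – br.

fl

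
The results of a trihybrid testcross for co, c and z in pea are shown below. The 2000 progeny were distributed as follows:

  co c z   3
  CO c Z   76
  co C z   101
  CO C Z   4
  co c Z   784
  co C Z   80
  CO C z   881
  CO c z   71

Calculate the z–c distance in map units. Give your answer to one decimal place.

7.9 map units

The two most frequent reciprocal classes, co c Z and CO C z, are the parental types, so the F1 was co c Z / CO C z.
The two rarest classes, co c z and CO C Z, are the double crossovers. Comparing them with the parentals, only the z allele has switched, so z is the middle locus and the order is co – z – c.
Crossovers in the z–c interval produce the single-crossover classes co C Z and CO c z (80 + 71 = 151) plus the double crossovers (7).
RF(z–c) = (151 + 7) / 2000 = 158/2000 = 0.0790 → 7.9 map units.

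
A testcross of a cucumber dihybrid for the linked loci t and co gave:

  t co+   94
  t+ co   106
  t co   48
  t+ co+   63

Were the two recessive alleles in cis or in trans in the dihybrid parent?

trans

The two most frequent classes are t+ co (106) and t co+ (94); these are the parental (non-recombinant) types.
So the F1 carried t+ co on one chromosome and t co+ on the other — the recessive alleles are on opposite chromosomes (trans / repulsion).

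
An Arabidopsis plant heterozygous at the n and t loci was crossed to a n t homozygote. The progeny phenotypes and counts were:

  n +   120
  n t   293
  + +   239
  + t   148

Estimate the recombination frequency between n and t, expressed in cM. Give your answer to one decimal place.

33.5 cM

The two most frequent classes, + + (239) and n t (293), are the parental types, so the F1 was + + / n t.
The recombinant classes are + t and n +: 148 + 120 = 268.
Recombination frequency = 268/800 = 0.3350 ≈ 33.5%, i.e. 33.5 cM.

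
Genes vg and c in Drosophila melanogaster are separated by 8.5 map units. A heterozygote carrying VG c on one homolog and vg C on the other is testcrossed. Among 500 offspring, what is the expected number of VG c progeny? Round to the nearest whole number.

A map distance of 8.5 map units corresponds to a recombination frequency of 0.085.
The F1 is VG c / vg C, so VG c is a parental gamete class with expected frequency (1 − r)/2 = 0.915/2 = 0.4575.
Expected number = 0.4575 × 500 = 228.75 ≈ 229.

229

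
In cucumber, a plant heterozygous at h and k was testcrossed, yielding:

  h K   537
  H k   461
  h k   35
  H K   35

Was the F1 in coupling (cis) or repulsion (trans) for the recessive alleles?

trans

The two most frequent classes are H k (461) and h K (537); these are the parental (non-recombinant) types.
So the F1 carried H k on one chromosome and h K on the other — the recessive alleles are on opposite chromosomes (trans / repulsion).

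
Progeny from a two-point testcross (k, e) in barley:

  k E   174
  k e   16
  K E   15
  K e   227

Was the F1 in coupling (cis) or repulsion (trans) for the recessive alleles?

trans

The two most frequent classes are K e (227) and k E (174); these are the parental (non-recombinant) types.
So the F1 carried K e on one chromosome and k E on the other — the recessive alleles are on opposite chromosomes (trans / repulsion).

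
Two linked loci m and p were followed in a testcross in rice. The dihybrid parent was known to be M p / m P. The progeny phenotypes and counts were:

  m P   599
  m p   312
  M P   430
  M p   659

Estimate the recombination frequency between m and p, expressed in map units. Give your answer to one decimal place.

37.1 map units

The recombinant classes are M P and m p: 430 + 312 = 742.
Recombination frequency = 742/2000 = 0.3710 ≈ 37.1%, i.e. 37.1 map units.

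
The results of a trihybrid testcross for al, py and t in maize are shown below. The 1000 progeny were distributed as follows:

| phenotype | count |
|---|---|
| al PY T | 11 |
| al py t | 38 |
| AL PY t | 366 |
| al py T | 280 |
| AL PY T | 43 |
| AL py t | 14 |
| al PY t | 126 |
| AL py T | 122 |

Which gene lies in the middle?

The two most frequent reciprocal classes, al py T and AL PY t, are the parental types, so the F1 was al py T / AL PY t.
The two rarest classes, al PY T and AL py t, are the double crossovers. Comparing them with the parentals, only the py allele has switched, so py is the middle locus and the order is al – py – t.

py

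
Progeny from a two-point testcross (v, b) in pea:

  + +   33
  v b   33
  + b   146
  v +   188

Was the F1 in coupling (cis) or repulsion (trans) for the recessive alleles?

trans

The two most frequent classes are + b (146) and v + (188); these are the parental (non-recombinant) types.
So the F1 carried + b on one chromosome and v + on the other — the recessive alleles are on opposite chromosomes (trans / repulsion).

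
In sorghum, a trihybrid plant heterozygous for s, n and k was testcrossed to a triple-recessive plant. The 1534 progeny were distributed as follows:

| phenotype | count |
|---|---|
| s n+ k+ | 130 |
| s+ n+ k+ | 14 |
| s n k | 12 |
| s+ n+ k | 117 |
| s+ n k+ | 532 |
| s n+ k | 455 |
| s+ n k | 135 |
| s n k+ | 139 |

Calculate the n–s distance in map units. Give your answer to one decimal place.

18.4 map units

The two most frequent reciprocal classes, s n+ k and s+ n k+, are the parental types, so the F1 was s n+ k / s+ n k+.
The two rarest classes, s n k and s+ n+ k+, are the double crossovers. Comparing them with the parentals, only the n allele has switched, so n is the middle locus and the order is k – n – s.
Crossovers in the n–s interval produce the single-crossover classes s+ n+ k and s n k+ (117 + 139 = 256) plus the double crossovers (26).
RF(n–s) = (256 + 26) / 1534 = 282/1534 = 0.1838 → 18.4 map units.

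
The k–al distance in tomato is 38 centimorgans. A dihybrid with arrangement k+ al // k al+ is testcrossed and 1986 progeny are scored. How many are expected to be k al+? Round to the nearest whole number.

A map distance of 38 centimorgans corresponds to a recombination frequency of 0.380.
The F1 is k+ al / k al+, so k al+ is a parental gamete class with expected frequency (1 − r)/2 = 0.620/2 = 0.3100.
Expected number = 0.3100 × 1986 = 615.66 ≈ 616.

616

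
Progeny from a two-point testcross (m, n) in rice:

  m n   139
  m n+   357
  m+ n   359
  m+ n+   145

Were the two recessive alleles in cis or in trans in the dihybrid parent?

The two most frequent classes are m+ n (359) and m n+ (357); these are the parental (non-recombinant) types.
So the F1 carried m+ n on one chromosome and m n+ on the other — the recessive alleles are on opposite chromosomes (trans / repulsion).

trans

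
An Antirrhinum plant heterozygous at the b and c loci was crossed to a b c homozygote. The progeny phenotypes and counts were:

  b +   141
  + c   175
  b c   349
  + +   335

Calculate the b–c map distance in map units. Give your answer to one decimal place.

31.6 map units

The two most frequent classes, + + (335) and b c (349), are the parental types, so the F1 was + + / b c.
The recombinant classes are + c and b +: 175 + 141 = 316.
Recombination frequency = 316/1000 = 0.3160 ≈ 31.6%, i.e. 31.6 map units.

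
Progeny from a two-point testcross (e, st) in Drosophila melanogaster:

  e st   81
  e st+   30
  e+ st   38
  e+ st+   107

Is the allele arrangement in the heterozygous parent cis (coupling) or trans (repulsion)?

The two most frequent classes are e+ st+ (107) and e st (81); these are the parental (non-recombinant) types.
So the F1 carried e+ st+ on one chromosome and e st on the other — the recessive alleles are on the same chromosome (cis / coupling).

cis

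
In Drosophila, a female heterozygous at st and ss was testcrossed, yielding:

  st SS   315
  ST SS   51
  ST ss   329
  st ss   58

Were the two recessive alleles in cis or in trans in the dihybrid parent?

The two most frequent classes are ST ss (329) and st SS (315); these are the parental (non-recombinant) types.
So the F1 carried ST ss on one chromosome and st SS on the other — the recessive alleles are on opposite chromosomes (trans / repulsion).

trans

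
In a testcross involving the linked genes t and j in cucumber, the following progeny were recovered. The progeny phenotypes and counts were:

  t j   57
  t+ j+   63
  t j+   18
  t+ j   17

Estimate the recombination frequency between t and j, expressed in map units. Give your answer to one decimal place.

The two most frequent classes, t+ j+ (63) and t j (57), are the parental types, so the F1 was t+ j+ / t j.
The recombinant classes are t+ j and t j+: 17 + 18 = 35.
Recombination frequency = 35/155 = 0.2258 ≈ 22.6%, i.e. 22.6 map units.

22.6 map units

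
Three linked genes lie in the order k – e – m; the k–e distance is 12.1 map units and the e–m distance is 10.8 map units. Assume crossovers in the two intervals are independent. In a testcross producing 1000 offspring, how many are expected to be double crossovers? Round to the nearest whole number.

13

Map distances give recombination frequencies of 0.121 and 0.108 for the two intervals.
With no interference, expected double-crossover frequency = 0.121 × 0.108 = 0.01307.
Expected number = 0.01307 × 1000 = 13.07 ≈ 13.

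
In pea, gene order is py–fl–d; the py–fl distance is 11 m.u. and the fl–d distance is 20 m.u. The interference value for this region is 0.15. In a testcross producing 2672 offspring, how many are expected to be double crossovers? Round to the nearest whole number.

Map distances give recombination frequencies of 0.110 and 0.200 for the two intervals.
With interference 0.15 (so coincidence = 0.85), expected double-crossover frequency = 0.110 × 0.200 × 0.85 = 0.01870.
Expected number = 0.01870 × 2672 = 49.97 ≈ 50.

50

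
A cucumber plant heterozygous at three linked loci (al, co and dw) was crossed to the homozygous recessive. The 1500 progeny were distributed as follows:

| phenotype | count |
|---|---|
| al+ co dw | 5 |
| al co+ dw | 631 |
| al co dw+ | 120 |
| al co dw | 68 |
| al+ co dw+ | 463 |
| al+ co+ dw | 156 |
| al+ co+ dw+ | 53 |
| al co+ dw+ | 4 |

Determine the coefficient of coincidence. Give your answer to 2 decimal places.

0.36

The two most frequent reciprocal classes, al co+ dw and al+ co dw+, are the parental types, so the F1 was al co+ dw / al+ co dw+.
The two rarest classes, al co+ dw+ and al+ co dw, are the double crossovers. Comparing them with the parentals, only the dw allele has switched, so dw is the middle locus and the order is al – dw – co.
al–dw: (276 + 9)/1500 = 0.1900; dw–co: (121 + 9)/1500 = 0.0867.
Expected DCO frequency = 0.1900 × 0.0867 ≈ 0.01647; observed = 9/1500 ≈ 0.00600.
Coefficient of coincidence = 0.00600/0.01647 ≈ 0.36.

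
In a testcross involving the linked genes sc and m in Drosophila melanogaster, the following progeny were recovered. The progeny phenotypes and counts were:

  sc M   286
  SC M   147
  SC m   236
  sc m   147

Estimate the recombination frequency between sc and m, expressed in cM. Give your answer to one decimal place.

36.0 cM

The two most frequent classes, SC m (236) and sc M (286), are the parental types, so the F1 was SC m / sc M.
The recombinant classes are SC M and sc m: 147 + 147 = 294.
Recombination frequency = 294/816 = 0.3603 ≈ 36.0%, i.e. 36.0 cM.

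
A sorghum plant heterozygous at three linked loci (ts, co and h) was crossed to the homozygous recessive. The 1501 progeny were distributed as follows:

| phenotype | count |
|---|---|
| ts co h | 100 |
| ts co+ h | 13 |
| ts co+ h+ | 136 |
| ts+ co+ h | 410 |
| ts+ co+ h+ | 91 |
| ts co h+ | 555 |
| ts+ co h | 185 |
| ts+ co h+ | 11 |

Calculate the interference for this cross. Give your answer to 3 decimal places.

The two most frequent reciprocal classes, ts co h+ and ts+ co+ h, are the parental types, so the F1 was ts co h+ / ts+ co+ h.
The two rarest classes, ts+ co h+ and ts co+ h, are the double crossovers. Comparing them with the parentals, only the ts allele has switched, so ts is the middle locus and the order is co – ts – h.
co–ts: (321 + 24)/1501 = 0.2298; ts–h: (191 + 24)/1501 = 0.1432.
Expected DCO frequency = 0.2298 × 0.1432 ≈ 0.03291; observed = 24/1501 ≈ 0.01599.
Coefficient of coincidence = 0.01599/0.03291 ≈ 0.486; interference = 1 − 0.486 = 0.514.

0.514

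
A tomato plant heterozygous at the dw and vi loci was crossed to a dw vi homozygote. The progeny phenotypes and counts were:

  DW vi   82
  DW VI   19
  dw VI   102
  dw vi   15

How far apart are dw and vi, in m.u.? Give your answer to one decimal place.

The two most frequent classes, DW vi (82) and dw VI (102), are the parental types, so the F1 was DW vi / dw VI.
The recombinant classes are DW VI and dw vi: 19 + 15 = 34.
Recombination frequency = 34/218 = 0.1560 ≈ 15.6%, i.e. 15.6 m.u.

15.6 m.u.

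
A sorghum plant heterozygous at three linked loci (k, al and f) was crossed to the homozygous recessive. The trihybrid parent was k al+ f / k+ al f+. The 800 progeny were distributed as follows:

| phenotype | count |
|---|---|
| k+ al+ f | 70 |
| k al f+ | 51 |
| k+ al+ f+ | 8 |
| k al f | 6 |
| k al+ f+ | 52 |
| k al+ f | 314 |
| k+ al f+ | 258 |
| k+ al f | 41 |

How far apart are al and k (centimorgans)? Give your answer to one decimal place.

16.9 centimorgans

The two rarest classes, k al f and k+ al+ f+, are the double crossovers. Comparing them with the parentals, only the al allele has switched, so al is the middle locus and the order is k – al – f.
Crossovers in the k–al interval produce the single-crossover classes k+ al+ f and k al f+ (70 + 51 = 121) plus the double crossovers (14).
RF(k–al) = (121 + 14) / 800 = 135/800 = 0.1688 → 16.9 centimorgans.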